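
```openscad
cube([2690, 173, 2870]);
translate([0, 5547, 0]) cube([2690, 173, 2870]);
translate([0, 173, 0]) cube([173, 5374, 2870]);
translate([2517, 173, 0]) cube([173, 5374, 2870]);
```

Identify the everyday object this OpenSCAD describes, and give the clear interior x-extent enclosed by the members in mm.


A house (or room) frame. The interior width is 2344 mm.

Four 2870 mm walls enclosing a rectangle with no floor or roof — a room or house frame. Outside width is 2690 mm and wall thickness is 173 mm, so the interior width is 2690 − 2 × 173 = 2344 mm.


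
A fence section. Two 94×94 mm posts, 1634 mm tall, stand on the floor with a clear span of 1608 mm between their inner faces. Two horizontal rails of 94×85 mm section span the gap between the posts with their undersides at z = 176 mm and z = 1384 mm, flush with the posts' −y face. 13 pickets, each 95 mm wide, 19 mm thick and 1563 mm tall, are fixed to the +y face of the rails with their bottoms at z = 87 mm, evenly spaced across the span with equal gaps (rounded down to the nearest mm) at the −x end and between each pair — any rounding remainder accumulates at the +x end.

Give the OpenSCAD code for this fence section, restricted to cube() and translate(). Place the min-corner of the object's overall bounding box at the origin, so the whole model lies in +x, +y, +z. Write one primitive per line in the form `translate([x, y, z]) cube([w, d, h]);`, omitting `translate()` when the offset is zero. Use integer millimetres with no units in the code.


cube([94, 94, 1634]);
translate([1702, 0, 0]) cube([94, 94, 1634]);
translate([94, 0, 176]) cube([1608, 94, 85]);
translate([94, 0, 1384]) cube([1608, 94, 85]);
translate([120, 94, 87]) cube([95, 19, 1563]);
translate([241, 94, 87]) cube([95, 19, 1563]);
translate([362, 94, 87]) cube([95, 19, 1563]);
translate([483, 94, 87]) cube([95, 19, 1563]);
translate([604, 94, 87]) cube([95, 19, 1563]);
translate([725, 94, 87]) cube([95, 19, 1563]);
translate([846, 94, 87]) cube([95, 19, 1563]);
translate([967, 94, 87]) cube([95, 19, 1563]);
translate([1088, 94, 87]) cube([95, 19, 1563]);
translate([1209, 94, 87]) cube([95, 19, 1563]);
translate([1330, 94, 87]) cube([95, 19, 1563]);
translate([1451, 94, 87]) cube([95, 19, 1563]);
translate([1572, 94, 87]) cube([95, 19, 1563]);


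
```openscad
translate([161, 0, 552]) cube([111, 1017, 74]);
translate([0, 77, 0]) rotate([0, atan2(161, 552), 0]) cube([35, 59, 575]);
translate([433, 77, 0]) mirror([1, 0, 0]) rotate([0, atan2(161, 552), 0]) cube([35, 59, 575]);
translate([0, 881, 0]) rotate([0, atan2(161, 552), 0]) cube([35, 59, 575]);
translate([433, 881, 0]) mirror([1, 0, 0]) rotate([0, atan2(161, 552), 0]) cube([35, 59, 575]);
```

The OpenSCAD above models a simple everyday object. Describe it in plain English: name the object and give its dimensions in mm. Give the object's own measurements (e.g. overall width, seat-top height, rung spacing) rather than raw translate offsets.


A sawhorse. A 111×1017×74 mm beam (x, y, z) sits on two A-frame leg pairs. Each pair is two raked legs of 35×59 mm section (59 mm along y) splaying symmetrically in x. Each leg rises 552 mm vertically over 161 mm of horizontal reach and is 575 mm long along its own axis. Every leg's outer bottom edge rests on the floor and its outer top edge meets a bottom edge of the beam — the left legs (tilting toward +x) meet the beam's −x bottom edge, the right legs (their mirror images, tilting toward −x) meet its +x bottom edge — so the leg tops tuck under the beam, the beam's underside is 552 mm above the floor, and the feet are 433 mm apart outside-to-outside with the beam centred between them. The two leg pairs are set in 77 mm from either end of the beam.


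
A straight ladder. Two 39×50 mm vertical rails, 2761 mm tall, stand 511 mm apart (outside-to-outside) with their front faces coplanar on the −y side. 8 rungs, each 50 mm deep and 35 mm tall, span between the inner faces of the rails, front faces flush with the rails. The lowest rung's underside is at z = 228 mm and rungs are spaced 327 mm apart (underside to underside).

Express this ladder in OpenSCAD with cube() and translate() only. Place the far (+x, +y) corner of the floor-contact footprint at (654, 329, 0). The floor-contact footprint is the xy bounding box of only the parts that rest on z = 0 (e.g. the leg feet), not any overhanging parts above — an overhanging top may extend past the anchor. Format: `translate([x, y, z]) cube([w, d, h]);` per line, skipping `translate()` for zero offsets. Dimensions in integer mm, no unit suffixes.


translate([143, 279, 0]) cube([39, 50, 2761]);
translate([615, 279, 0]) cube([39, 50, 2761]);
translate([182, 279, 228]) cube([433, 50, 35]);
translate([182, 279, 555]) cube([433, 50, 35]);
translate([182, 279, 882]) cube([433, 50, 35]);
translate([182, 279, 1209]) cube([433, 50, 35]);
translate([182, 279, 1536]) cube([433, 50, 35]);
translate([182, 279, 1863]) cube([433, 50, 35]);
translate([182, 279, 2190]) cube([433, 50, 35]);
translate([182, 279, 2517]) cube([433, 50, 35]);


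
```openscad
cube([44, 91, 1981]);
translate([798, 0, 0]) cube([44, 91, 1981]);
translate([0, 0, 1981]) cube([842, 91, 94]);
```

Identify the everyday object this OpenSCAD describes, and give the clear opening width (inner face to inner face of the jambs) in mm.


A door frame. The clear opening width is 754 mm.

Two 1981 mm tall posts with a header on top — a door frame. The left jamb is 44 mm wide at x = 0; the right jamb starts at x = 798. The clear opening is 798 − 44 = 754 mm.


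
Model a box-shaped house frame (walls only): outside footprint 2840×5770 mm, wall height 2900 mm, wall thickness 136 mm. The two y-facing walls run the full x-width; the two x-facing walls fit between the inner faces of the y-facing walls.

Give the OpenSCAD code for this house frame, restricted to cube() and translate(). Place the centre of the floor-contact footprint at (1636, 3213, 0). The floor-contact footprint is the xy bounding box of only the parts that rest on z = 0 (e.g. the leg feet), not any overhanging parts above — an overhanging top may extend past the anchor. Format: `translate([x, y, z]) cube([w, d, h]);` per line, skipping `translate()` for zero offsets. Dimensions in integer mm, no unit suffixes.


translate([216, 328, 0]) cube([2840, 136, 2900]);
translate([216, 5962, 0]) cube([2840, 136, 2900]);
translate([216, 464, 0]) cube([136, 5498, 2900]);
translate([2920, 464, 0]) cube([136, 5498, 2900]);


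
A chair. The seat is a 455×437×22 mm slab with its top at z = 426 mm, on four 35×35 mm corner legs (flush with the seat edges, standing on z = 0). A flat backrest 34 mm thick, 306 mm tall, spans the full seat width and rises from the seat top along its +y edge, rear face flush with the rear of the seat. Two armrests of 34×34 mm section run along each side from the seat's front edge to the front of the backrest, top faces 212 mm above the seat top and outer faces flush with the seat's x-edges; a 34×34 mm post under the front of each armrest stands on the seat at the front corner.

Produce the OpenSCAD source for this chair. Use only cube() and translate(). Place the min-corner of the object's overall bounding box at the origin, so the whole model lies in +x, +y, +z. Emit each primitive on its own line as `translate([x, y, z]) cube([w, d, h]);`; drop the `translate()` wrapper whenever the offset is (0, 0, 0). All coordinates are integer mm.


translate([0, 0, 404]) cube([455, 437, 22]);
cube([35, 35, 404]);
translate([420, 0, 0]) cube([35, 35, 404]);
translate([0, 402, 0]) cube([35, 35, 404]);
translate([420, 402, 0]) cube([35, 35, 404]);
translate([0, 403, 426]) cube([455, 34, 306]);
translate([0, 0, 604]) cube([34, 403, 34]);
translate([421, 0, 604]) cube([34, 403, 34]);
translate([0, 0, 426]) cube([34, 34, 178]);
translate([421, 0, 426]) cube([34, 34, 178]);


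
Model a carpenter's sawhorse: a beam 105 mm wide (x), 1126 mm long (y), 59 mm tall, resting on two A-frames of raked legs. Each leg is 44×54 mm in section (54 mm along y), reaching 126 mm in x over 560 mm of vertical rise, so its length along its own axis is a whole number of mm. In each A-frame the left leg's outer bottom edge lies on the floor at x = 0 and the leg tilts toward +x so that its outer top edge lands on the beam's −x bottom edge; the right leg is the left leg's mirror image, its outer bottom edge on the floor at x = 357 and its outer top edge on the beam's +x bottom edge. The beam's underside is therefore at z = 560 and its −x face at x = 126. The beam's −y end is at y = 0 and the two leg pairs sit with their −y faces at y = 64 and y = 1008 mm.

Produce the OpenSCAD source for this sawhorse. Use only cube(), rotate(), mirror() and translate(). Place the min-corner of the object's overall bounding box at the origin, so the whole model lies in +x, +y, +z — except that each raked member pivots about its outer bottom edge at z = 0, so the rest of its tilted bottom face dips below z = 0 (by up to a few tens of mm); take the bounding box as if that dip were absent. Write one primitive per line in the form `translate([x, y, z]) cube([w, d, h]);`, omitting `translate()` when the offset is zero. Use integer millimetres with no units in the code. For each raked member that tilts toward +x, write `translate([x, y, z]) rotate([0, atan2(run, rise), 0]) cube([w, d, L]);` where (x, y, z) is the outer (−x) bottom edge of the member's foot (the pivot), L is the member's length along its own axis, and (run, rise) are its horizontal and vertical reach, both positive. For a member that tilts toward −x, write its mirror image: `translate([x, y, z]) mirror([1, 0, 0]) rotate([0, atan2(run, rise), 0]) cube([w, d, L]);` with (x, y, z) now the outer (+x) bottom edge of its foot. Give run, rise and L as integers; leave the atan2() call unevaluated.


translate([126, 0, 560]) cube([105, 1126, 59]);
translate([0, 64, 0]) rotate([0, atan2(126, 560), 0]) cube([44, 54, 574]);
translate([357, 64, 0]) mirror([1, 0, 0]) rotate([0, atan2(126, 560), 0]) cube([44, 54, 574]);
translate([0, 1008, 0]) rotate([0, atan2(126, 560), 0]) cube([44, 54, 574]);
translate([357, 1008, 0]) mirror([1, 0, 0]) rotate([0, atan2(126, 560), 0]) cube([44, 54, 574]);


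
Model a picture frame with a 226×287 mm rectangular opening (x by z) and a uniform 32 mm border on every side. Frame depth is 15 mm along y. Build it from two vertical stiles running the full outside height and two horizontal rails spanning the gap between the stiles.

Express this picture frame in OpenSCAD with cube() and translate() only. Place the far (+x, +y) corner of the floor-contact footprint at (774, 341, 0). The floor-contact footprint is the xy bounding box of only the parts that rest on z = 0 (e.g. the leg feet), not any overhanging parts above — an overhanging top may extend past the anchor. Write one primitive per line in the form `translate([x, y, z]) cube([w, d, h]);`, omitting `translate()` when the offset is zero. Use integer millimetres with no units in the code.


translate([484, 326, 0]) cube([32, 15, 351]);
translate([742, 326, 0]) cube([32, 15, 351]);
translate([516, 326, 0]) cube([226, 15, 32]);
translate([516, 326, 319]) cube([226, 15, 32]);


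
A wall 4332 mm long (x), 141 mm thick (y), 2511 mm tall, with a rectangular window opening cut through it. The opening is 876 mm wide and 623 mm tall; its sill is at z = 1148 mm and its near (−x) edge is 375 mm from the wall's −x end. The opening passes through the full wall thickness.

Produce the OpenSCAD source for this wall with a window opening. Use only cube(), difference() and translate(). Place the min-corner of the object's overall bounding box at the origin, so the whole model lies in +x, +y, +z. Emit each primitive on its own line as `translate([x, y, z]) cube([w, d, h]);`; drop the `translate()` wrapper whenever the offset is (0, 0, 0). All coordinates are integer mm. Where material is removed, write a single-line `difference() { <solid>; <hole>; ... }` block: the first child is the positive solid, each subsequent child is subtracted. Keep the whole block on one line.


difference() { cube([4332, 141, 2511]); translate([375, 0, 1148]) cube([876, 141, 623]); }


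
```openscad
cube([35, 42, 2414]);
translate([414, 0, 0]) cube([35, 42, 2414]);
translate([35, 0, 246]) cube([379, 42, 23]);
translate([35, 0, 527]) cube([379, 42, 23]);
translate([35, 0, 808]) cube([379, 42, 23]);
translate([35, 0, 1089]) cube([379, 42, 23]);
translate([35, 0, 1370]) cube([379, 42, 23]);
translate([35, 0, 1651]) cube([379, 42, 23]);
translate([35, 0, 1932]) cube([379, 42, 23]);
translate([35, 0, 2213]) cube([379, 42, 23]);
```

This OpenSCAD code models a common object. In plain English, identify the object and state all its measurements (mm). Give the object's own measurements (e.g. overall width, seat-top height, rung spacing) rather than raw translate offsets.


A straight ladder. Two 35×42 mm vertical rails, 2414 mm tall, stand 449 mm apart (outside-to-outside) with their front faces coplanar on the −y side. 8 rungs, each 42 mm deep and 23 mm tall, span between the inner faces of the rails, front faces flush with the rails. The lowest rung's underside is at z = 246 mm and rungs are spaced 281 mm apart (underside to underside).


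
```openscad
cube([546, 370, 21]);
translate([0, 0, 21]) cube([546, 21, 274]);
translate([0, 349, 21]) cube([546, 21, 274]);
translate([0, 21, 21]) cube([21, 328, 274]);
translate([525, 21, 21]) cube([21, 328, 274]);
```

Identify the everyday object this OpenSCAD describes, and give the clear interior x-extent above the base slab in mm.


An open box. The internal width is 504 mm.

A 546×370 base slab with four walls standing on it — an open box. The base is 546 mm wide and the walls are 21 mm thick, so the internal width is 546 − 2 × 21 = 504 mm.


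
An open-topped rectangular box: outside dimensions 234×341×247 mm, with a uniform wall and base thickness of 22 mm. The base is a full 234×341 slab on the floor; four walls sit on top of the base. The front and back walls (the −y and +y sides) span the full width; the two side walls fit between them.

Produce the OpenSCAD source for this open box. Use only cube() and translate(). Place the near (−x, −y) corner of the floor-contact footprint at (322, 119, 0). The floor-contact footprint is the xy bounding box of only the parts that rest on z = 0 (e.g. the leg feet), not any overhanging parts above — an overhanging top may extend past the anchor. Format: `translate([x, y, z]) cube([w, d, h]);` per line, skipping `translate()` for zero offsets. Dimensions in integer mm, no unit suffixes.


translate([322, 119, 0]) cube([234, 341, 22]);
translate([322, 119, 22]) cube([234, 22, 225]);
translate([322, 438, 22]) cube([234, 22, 225]);
translate([322, 141, 22]) cube([22, 297, 225]);
translate([534, 141, 22]) cube([22, 297, 225]);


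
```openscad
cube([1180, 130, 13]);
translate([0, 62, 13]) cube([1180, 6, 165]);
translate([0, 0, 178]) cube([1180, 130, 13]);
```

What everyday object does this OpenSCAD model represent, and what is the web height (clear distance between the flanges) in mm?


An I-beam. The web height is 165 mm.

Two wide flanges with a thin centred web — an I-beam. Overall 191 mm minus two 13 mm flanges gives a web of 191 − 2·13 = 165 mm.


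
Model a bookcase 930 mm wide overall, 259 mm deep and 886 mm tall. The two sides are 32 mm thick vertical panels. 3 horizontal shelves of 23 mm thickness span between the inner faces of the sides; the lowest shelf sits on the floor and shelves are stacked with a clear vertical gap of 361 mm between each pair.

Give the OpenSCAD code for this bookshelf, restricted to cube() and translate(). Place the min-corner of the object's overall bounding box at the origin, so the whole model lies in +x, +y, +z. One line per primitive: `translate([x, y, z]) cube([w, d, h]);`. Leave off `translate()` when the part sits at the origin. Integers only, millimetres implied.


cube([32, 259, 886]);
translate([898, 0, 0]) cube([32, 259, 886]);
translate([32, 0, 0]) cube([866, 259, 23]);
translate([32, 0, 384]) cube([866, 259, 23]);
translate([32, 0, 768]) cube([866, 259, 23]);


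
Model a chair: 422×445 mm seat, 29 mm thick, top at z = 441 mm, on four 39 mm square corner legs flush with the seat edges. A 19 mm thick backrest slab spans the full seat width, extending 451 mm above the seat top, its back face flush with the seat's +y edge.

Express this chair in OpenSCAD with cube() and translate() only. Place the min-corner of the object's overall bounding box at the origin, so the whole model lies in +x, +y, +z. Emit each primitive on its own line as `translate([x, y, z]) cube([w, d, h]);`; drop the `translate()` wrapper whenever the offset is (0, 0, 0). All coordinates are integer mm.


translate([0, 0, 412]) cube([422, 445, 29]);
cube([39, 39, 412]);
translate([383, 0, 0]) cube([39, 39, 412]);
translate([0, 406, 0]) cube([39, 39, 412]);
translate([383, 406, 0]) cube([39, 39, 412]);
translate([0, 426, 441]) cube([422, 19, 451]);


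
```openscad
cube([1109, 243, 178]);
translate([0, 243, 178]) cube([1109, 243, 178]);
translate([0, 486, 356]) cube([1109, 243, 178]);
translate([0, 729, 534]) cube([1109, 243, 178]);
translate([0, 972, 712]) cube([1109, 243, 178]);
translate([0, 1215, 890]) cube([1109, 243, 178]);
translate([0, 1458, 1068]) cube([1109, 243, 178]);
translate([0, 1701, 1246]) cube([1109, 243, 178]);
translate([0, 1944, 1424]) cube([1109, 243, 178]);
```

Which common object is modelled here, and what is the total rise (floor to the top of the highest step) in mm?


A staircase. The total rise is 1602 mm.

9 identical blocks, each offset up and back from the previous — a staircase. Each step is 178 mm tall and there are 9 of them, so the total rise is 9 × 178 = 1602 mm.


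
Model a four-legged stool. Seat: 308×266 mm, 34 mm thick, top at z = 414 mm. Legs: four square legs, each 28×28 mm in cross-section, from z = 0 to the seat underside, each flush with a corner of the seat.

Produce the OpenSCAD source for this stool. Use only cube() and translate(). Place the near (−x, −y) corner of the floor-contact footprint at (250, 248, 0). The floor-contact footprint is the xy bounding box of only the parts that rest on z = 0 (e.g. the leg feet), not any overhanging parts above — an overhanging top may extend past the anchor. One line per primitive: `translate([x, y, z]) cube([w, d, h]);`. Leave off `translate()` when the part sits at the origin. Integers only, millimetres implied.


translate([250, 248, 380]) cube([308, 266, 34]);
translate([250, 248, 0]) cube([28, 28, 380]);
translate([530, 248, 0]) cube([28, 28, 380]);
translate([250, 486, 0]) cube([28, 28, 380]);
translate([530, 486, 0]) cube([28, 28, 380]);


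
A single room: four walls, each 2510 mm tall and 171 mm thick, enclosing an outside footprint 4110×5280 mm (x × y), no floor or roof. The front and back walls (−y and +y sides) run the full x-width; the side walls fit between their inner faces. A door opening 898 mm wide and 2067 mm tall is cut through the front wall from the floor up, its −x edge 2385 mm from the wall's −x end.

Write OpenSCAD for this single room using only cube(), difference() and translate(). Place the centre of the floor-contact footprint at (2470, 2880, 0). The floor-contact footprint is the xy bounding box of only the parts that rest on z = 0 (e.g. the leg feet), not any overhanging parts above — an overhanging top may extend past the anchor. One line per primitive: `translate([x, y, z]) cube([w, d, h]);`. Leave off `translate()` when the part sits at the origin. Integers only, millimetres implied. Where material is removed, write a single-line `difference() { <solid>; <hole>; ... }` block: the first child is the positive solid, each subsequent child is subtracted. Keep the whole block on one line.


difference() { translate([415, 240, 0]) cube([4110, 171, 2510]); translate([2800, 240, 0]) cube([898, 171, 2067]); }
translate([415, 5349, 0]) cube([4110, 171, 2510]);
translate([415, 411, 0]) cube([171, 4938, 2510]);
translate([4354, 411, 0]) cube([171, 4938, 2510]);


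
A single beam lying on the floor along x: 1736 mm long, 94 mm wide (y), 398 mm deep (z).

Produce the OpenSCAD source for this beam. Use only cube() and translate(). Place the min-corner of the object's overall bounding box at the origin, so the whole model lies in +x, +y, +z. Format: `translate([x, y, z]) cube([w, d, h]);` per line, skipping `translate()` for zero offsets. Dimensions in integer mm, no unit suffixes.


cube([1736, 94, 398]);


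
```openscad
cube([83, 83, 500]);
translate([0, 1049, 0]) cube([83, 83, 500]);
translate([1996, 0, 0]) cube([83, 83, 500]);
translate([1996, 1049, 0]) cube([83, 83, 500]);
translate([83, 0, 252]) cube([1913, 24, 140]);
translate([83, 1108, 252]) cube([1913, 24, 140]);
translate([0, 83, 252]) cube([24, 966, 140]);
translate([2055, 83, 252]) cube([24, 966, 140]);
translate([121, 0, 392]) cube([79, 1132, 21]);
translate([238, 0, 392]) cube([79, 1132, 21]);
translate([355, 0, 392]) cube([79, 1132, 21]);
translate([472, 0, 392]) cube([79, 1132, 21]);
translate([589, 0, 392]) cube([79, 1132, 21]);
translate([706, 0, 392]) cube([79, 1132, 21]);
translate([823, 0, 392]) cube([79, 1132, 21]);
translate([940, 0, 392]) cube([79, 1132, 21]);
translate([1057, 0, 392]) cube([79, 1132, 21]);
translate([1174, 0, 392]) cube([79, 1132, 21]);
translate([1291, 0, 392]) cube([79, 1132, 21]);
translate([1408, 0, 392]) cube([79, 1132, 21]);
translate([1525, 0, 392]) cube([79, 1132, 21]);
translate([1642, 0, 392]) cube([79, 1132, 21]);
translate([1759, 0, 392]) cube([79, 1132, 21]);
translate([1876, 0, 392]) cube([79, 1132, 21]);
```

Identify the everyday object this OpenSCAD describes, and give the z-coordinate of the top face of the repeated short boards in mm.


A bed frame. The slat-top height is 413 mm.

Four posts, four rails, and a row of slats — a bed frame. Slats sit on the rails at z = 252 + 140 = 392; with slat thickness 21, the top is 413 mm.


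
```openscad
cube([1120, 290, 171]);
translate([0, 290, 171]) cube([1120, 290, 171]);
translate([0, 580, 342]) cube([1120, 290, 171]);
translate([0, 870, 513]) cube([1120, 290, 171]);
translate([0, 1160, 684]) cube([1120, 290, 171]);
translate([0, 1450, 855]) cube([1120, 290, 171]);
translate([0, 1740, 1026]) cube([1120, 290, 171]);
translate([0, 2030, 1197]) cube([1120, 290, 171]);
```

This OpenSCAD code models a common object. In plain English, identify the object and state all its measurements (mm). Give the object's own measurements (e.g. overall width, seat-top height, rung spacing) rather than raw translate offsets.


A straight staircase of 8 solid steps. Each step is 1120 mm wide (x), 290 mm deep (y, the going) and 171 mm tall (the rise). The first step rests on the floor; each subsequent step sits one going further in +y and one rise higher in +z, directly behind and above the previous step with no overlap.


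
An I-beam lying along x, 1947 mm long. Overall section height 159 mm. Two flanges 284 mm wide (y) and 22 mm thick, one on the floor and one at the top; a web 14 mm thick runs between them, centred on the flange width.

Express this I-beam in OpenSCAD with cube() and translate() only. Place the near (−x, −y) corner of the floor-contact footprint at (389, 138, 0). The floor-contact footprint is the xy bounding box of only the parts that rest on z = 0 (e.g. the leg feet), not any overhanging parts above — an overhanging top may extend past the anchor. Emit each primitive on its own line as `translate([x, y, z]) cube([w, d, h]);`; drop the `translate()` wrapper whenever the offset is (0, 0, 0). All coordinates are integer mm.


translate([389, 138, 0]) cube([1947, 284, 22]);
translate([389, 273, 22]) cube([1947, 14, 115]);
translate([389, 138, 137]) cube([1947, 284, 22]);


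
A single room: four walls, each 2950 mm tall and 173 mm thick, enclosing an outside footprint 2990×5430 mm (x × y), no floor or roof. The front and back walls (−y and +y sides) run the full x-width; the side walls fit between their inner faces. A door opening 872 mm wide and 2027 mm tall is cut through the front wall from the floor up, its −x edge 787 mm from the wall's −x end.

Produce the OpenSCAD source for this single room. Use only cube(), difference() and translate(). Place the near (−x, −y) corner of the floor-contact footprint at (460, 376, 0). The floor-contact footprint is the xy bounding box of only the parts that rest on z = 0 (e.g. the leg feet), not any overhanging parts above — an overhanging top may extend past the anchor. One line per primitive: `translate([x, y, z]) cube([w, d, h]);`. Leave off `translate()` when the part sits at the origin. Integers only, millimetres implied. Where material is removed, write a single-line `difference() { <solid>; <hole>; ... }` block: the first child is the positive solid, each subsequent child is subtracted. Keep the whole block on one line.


difference() { translate([460, 376, 0]) cube([2990, 173, 2950]); translate([1247, 376, 0]) cube([872, 173, 2027]); }
translate([460, 5633, 0]) cube([2990, 173, 2950]);
translate([460, 549, 0]) cube([173, 5084, 2950]);
translate([3277, 549, 0]) cube([173, 5084, 2950]);


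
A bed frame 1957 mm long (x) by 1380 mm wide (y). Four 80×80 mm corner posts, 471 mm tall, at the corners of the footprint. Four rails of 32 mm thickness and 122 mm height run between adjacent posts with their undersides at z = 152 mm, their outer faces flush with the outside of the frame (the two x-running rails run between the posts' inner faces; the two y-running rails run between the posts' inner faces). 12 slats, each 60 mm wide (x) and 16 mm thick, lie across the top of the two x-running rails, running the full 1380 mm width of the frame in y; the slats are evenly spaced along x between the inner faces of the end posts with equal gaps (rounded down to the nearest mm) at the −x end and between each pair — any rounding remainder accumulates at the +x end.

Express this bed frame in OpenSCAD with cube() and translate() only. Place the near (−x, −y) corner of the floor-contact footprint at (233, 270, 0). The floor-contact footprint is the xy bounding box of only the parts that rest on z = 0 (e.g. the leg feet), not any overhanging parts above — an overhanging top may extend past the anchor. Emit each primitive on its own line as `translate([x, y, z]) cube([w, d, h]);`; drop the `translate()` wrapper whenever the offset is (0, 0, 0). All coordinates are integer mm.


// slat z = rail_z + rail_h = 152 + 122 = 274
// slat gap = ⌊(1797 − 12·60) / 13⌋ = 82
translate([233, 270, 0]) cube([80, 80, 471]);
translate([233, 1570, 0]) cube([80, 80, 471]);
translate([2110, 270, 0]) cube([80, 80, 471]);
translate([2110, 1570, 0]) cube([80, 80, 471]);
translate([313, 270, 152]) cube([1797, 32, 122]);
translate([313, 1618, 152]) cube([1797, 32, 122]);
translate([233, 350, 152]) cube([32, 1220, 122]);
translate([2158, 350, 152]) cube([32, 1220, 122]);
translate([395, 270, 274]) cube([60, 1380, 16]);
translate([537, 270, 274]) cube([60, 1380, 16]);
translate([679, 270, 274]) cube([60, 1380, 16]);
translate([821, 270, 274]) cube([60, 1380, 16]);
translate([963, 270, 274]) cube([60, 1380, 16]);
translate([1105, 270, 274]) cube([60, 1380, 16]);
translate([1247, 270, 274]) cube([60, 1380, 16]);
translate([1389, 270, 274]) cube([60, 1380, 16]);
translate([1531, 270, 274]) cube([60, 1380, 16]);
translate([1673, 270, 274]) cube([60, 1380, 16]);
translate([1815, 270, 274]) cube([60, 1380, 16]);
translate([1957, 270, 274]) cube([60, 1380, 16]);


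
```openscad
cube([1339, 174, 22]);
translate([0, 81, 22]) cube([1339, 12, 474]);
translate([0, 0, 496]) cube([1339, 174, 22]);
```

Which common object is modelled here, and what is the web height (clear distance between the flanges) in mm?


An I-beam. The web height is 474 mm.

Two wide flanges with a thin centred web — an I-beam. Overall 518 mm minus two 22 mm flanges gives a web of 518 − 2·22 = 474 mm.


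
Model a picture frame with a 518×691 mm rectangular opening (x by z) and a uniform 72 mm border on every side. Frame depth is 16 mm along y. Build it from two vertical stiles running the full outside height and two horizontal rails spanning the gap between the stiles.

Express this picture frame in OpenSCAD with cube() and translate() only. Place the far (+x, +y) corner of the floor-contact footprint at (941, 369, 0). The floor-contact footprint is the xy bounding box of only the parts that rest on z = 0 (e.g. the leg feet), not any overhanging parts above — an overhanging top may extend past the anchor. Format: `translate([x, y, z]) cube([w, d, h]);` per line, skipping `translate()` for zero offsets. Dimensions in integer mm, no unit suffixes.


translate([279, 353, 0]) cube([72, 16, 835]);
translate([869, 353, 0]) cube([72, 16, 835]);
translate([351, 353, 0]) cube([518, 16, 72]);
translate([351, 353, 763]) cube([518, 16, 72]);


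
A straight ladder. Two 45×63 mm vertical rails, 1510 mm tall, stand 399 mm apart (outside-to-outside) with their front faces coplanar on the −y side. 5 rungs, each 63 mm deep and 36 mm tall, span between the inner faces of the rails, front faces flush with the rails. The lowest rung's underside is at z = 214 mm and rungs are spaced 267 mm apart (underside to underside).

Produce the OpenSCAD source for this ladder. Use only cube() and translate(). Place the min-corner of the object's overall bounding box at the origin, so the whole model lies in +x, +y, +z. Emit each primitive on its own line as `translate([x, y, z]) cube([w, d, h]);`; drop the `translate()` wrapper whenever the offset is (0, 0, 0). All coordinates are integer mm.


cube([45, 63, 1510]);
translate([354, 0, 0]) cube([45, 63, 1510]);
translate([45, 0, 214]) cube([309, 63, 36]);
translate([45, 0, 481]) cube([309, 63, 36]);
translate([45, 0, 748]) cube([309, 63, 36]);
translate([45, 0, 1015]) cube([309, 63, 36]);
translate([45, 0, 1282]) cube([309, 63, 36]);


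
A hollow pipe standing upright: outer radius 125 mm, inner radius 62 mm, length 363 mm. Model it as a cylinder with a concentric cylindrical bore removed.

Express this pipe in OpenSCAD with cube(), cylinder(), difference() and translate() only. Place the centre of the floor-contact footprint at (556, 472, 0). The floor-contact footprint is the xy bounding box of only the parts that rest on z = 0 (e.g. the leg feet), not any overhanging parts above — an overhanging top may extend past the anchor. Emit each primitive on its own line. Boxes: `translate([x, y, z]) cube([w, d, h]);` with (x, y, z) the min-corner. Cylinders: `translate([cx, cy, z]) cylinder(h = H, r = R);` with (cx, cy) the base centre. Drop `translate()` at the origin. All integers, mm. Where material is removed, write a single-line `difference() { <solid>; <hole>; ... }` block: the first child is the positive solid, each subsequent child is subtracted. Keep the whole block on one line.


difference() { translate([556, 472, 0]) cylinder(h = 363, r = 125); translate([556, 472, 0]) cylinder(h = 363, r = 62); }


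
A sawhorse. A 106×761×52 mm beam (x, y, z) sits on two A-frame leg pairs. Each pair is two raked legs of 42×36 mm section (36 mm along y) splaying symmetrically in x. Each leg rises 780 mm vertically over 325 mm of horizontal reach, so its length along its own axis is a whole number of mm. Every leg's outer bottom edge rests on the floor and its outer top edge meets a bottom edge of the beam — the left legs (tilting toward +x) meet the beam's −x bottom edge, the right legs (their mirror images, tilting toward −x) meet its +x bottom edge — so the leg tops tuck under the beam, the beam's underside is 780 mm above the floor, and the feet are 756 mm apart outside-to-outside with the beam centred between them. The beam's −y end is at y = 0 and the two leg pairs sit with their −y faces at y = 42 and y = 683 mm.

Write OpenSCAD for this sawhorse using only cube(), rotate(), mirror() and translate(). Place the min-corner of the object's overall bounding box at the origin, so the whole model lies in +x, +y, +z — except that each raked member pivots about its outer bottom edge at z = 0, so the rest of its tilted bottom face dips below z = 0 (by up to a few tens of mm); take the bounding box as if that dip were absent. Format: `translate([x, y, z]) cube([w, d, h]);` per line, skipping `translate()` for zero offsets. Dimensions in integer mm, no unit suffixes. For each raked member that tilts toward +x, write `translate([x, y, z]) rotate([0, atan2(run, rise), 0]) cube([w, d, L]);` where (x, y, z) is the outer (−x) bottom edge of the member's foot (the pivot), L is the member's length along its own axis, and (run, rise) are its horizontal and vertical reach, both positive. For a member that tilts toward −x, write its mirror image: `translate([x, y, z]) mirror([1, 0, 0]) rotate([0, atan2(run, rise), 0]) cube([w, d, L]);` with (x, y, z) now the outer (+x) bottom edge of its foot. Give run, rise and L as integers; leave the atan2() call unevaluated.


translate([325, 0, 780]) cube([106, 761, 52]);
translate([0, 42, 0]) rotate([0, atan2(325, 780), 0]) cube([42, 36, 845]);
translate([756, 42, 0]) mirror([1, 0, 0]) rotate([0, atan2(325, 780), 0]) cube([42, 36, 845]);
translate([0, 683, 0]) rotate([0, atan2(325, 780), 0]) cube([42, 36, 845]);
translate([756, 683, 0]) mirror([1, 0, 0]) rotate([0, atan2(325, 780), 0]) cube([42, 36, 845]);


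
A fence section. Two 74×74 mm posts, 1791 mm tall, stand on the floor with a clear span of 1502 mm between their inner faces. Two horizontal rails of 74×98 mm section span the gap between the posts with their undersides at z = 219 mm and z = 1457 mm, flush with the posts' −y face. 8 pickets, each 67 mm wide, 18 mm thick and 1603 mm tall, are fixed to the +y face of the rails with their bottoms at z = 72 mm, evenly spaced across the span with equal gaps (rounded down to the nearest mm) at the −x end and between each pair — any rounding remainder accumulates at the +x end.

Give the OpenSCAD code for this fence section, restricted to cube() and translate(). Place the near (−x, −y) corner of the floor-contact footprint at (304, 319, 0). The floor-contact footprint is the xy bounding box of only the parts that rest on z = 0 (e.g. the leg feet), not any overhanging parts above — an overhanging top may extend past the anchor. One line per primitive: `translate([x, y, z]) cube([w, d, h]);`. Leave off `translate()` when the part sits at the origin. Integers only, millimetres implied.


translate([304, 319, 0]) cube([74, 74, 1791]);
translate([1880, 319, 0]) cube([74, 74, 1791]);
translate([378, 319, 219]) cube([1502, 74, 98]);
translate([378, 319, 1457]) cube([1502, 74, 98]);
translate([485, 393, 72]) cube([67, 18, 1603]);
translate([659, 393, 72]) cube([67, 18, 1603]);
translate([833, 393, 72]) cube([67, 18, 1603]);
translate([1007, 393, 72]) cube([67, 18, 1603]);
translate([1181, 393, 72]) cube([67, 18, 1603]);
translate([1355, 393, 72]) cube([67, 18, 1603]);
translate([1529, 393, 72]) cube([67, 18, 1603]);
translate([1703, 393, 72]) cube([67, 18, 1603]);


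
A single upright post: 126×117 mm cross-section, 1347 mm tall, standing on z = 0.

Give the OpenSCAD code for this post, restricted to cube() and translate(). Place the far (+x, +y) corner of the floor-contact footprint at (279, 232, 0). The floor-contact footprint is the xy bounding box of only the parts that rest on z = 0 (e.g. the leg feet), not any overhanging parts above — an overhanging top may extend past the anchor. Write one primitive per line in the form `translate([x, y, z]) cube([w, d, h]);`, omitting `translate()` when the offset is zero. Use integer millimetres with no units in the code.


translate([153, 115, 0]) cube([126, 117, 1347]);


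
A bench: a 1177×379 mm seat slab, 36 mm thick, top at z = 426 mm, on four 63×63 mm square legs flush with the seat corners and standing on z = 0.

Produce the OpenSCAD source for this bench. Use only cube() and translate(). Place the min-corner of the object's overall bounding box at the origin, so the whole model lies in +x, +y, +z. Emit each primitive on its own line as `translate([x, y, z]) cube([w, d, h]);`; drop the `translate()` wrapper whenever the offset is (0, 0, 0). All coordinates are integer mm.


// leg_h = 426 − 36 = 390
translate([0, 0, 390]) cube([1177, 379, 36]);
cube([63, 63, 390]);
translate([0, 316, 0]) cube([63, 63, 390]);
translate([1114, 0, 0]) cube([63, 63, 390]);
translate([1114, 316, 0]) cube([63, 63, 390]);


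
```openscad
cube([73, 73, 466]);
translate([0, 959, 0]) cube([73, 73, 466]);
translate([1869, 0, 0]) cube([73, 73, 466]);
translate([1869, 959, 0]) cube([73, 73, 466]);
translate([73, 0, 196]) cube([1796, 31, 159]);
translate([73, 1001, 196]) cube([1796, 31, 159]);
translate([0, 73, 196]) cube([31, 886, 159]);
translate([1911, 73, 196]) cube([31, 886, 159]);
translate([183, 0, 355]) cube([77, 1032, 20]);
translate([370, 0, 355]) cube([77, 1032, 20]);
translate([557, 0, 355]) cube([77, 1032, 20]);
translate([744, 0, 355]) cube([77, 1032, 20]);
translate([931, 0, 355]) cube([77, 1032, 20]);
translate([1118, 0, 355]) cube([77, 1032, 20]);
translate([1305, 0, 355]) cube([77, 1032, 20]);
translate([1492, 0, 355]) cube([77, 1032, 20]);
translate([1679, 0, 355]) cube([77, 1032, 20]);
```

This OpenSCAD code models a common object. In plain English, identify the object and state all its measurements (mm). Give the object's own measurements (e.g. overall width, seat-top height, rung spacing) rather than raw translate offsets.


A bed frame 1942 mm long (x) by 1032 mm wide (y). Four 73×73 mm corner posts, 466 mm tall, at the corners of the footprint. Four rails of 31 mm thickness and 159 mm height run between adjacent posts with their undersides at z = 196 mm, their outer faces flush with the outside of the frame (the two x-running rails run between the posts' inner faces; the two y-running rails run between the posts' inner faces). 9 slats, each 77 mm wide (x) and 20 mm thick, lie across the top of the two x-running rails, running the full 1032 mm width of the frame in y; along x they sit between the end posts with a 110 mm gap after the −x posts and between neighbouring slats, leaving 113 mm before the +x posts.


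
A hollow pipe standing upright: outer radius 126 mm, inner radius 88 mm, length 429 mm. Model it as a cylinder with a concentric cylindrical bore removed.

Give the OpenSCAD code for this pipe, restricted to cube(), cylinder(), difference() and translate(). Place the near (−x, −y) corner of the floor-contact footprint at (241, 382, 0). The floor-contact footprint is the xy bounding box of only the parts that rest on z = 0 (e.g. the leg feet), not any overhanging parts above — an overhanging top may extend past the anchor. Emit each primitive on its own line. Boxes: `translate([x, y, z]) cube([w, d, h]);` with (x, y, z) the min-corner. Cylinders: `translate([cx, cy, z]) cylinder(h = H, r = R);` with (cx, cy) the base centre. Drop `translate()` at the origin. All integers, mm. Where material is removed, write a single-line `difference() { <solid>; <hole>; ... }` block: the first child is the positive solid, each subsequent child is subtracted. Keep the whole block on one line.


difference() { translate([367, 508, 0]) cylinder(h = 429, r = 126); translate([367, 508, 0]) cylinder(h = 429, r = 88); }


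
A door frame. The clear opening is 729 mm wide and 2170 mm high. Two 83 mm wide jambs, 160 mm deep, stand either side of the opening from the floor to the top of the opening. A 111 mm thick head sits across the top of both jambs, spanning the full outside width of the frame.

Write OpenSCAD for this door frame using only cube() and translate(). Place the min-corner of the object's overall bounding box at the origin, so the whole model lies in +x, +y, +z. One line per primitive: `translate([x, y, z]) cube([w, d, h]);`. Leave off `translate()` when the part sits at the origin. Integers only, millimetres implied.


cube([83, 160, 2170]);
translate([812, 0, 0]) cube([83, 160, 2170]);
translate([0, 0, 2170]) cube([895, 160, 111]);


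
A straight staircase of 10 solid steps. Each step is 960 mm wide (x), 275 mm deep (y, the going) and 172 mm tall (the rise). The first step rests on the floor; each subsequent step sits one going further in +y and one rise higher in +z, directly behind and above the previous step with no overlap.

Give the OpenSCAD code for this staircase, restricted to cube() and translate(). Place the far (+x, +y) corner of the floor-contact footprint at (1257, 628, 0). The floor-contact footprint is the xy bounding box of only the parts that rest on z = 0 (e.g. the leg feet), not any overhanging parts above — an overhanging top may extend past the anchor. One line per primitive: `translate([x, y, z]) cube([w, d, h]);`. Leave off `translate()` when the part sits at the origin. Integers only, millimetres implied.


translate([297, 353, 0]) cube([960, 275, 172]);
translate([297, 628, 172]) cube([960, 275, 172]);
translate([297, 903, 344]) cube([960, 275, 172]);
translate([297, 1178, 516]) cube([960, 275, 172]);
translate([297, 1453, 688]) cube([960, 275, 172]);
translate([297, 1728, 860]) cube([960, 275, 172]);
translate([297, 2003, 1032]) cube([960, 275, 172]);
translate([297, 2278, 1204]) cube([960, 275, 172]);
translate([297, 2553, 1376]) cube([960, 275, 172]);
translate([297, 2828, 1548]) cube([960, 275, 172]);
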